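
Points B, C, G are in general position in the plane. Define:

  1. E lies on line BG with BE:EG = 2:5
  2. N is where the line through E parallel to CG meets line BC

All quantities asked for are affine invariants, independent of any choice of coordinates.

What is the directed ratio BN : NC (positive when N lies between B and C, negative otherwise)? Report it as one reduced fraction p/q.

BN:NC = 2/5

Choose coordinates B = (0, 0), C = (1, 0), G = (0, 1).
1. E lies on line BG with BE:EG = 2:5 ⇒ E = (0, 2/7)
2. N is where the line through E parallel to CG meets line BC ⇒ N = (2/7, 0)
N = B + t·(C−B) with t = 2/7, so BN:NC = t:(1−t) = 2/7:5/7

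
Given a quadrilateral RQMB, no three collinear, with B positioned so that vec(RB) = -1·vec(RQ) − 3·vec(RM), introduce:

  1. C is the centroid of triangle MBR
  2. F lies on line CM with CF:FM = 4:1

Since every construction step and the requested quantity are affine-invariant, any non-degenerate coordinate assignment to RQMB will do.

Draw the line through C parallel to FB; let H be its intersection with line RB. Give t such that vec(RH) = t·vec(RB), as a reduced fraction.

Choose coordinates R = (0, 0), Q = (1, 0), M = (0, 1), B = (-1, -3).
1. C is the centroid of triangle MBR ⇒ C = (-1/3, -2/3)
2. F lies on line CM with CF:FM = 4:1 ⇒ F = (-1/15, 2/3)
through C parallel to FB: direction (-14/15, -11/3); meets RB at H = (-9/13, -27/13)
H = R + t·(B−R) with t = 9/13

t = 9/13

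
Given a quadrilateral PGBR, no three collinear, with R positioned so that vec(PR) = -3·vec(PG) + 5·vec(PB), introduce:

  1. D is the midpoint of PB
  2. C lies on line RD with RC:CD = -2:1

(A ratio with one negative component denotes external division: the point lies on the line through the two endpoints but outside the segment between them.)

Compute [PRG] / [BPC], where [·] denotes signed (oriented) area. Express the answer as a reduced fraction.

Choose coordinates P = (0, 0), G = (1, 0), B = (0, 1), R = (-3, 5).
1. D is the midpoint of PB ⇒ D = (0, 1/2)
2. C lies on line RD with RC:CD = -2:1 ⇒ C = (3, -4)
2·[PRG] = -5, 2·[BPC] = 3
[PRG]:[BPC] = -5:3 = -5/3

[PRG]:[BPC] = -5/3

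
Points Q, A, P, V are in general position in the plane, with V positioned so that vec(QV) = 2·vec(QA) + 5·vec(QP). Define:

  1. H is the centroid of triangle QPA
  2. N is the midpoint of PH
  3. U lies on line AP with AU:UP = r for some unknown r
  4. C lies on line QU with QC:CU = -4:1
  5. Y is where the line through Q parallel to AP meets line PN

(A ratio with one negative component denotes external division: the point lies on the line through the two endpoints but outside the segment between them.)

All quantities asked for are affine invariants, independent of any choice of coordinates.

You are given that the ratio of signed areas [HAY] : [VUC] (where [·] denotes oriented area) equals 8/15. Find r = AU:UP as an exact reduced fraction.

Assign Q = (0, 0), A = (1, 0), P = (0, 1), V = (2, 5) — the answer is frame-independent, so this choice is without loss of generality.
1. H is the centroid of triangle QPA ⇒ H = (1/3, 1/3)
2. N is the midpoint of PH ⇒ N = (1/6, 2/3)
3. With AU:UP = r, write λ = r/(r+1) so U = A + λ·(P−A); U is affine-linear in λ
4. C lies on line QU with QC:CU = -4:1 ⇒ C is an affine combination of earlier points and hence also affine-linear in λ
5. Y is where the line through Q parallel to AP meets line PN ⇒ Y = (1, -1)
Every point depending on U is an affine combination of U and λ-independent points, so each such coordinate is linear in λ; the λ² term in each signed area is a multiple of (P−A)×(P−A) = 0, so 2·[HAY] and 2·[VUC] are each linear in λ. Evaluating at λ=0 and λ=1:
  2·[HAY] = -2/3,   2·[VUC] = -7/3·λ + 5/3
So [HAY]:[VUC] = (-2/3) / (-7/3·λ + 5/3). Setting this equal to 8/15:
  -2/3 = 8/15·(-7/3·λ + 5/3)  ⇒  λ = 5/4
Then r = λ/(1−λ) = (5/4)/(-1/4) = -5. Check: with r = -5, U = (-1/4, 5/4) and [HAY]:[VUC] = 8/15 as required.

r = -5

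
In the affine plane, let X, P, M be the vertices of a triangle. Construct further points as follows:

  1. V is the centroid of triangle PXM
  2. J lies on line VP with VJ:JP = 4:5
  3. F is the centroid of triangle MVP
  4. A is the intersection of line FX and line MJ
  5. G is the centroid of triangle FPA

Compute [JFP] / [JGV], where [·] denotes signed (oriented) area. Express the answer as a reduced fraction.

[JFP]:[JGV] = -39/20

Assign X = (0, 0), P = (1, 0), M = (0, 1) — the answer is frame-independent, so this choice is without loss of generality.
1. V is the centroid of triangle PXM ⇒ V = (1/3, 1/3)
2. J lies on line VP with VJ:JP = 4:5 ⇒ J = (17/27, 5/27)
3. F is the centroid of triangle MVP ⇒ F = (4/9, 4/9)
4. A is the intersection of line FX and line MJ ⇒ A = (17/39, 17/39)
5. G is the centroid of triangle FPA ⇒ G = (220/351, 103/351)
2·[JFP] = -5/81, 2·[JGV] = 100/3159
[JFP]:[JGV] = -5/81:100/3159 = -39/20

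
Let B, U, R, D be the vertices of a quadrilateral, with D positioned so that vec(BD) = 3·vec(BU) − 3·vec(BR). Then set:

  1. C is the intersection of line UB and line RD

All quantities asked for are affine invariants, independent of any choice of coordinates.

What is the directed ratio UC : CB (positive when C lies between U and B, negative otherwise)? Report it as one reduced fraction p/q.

UC:CB = 1/3

Assign B = (0, 0), U = (1, 0), R = (0, 1), D = (3, -3) — the answer is frame-independent, so this choice is without loss of generality.
1. C is the intersection of line UB and line RD ⇒ C = (3/4, 0)
C = U + t·(B−U) with t = 1/4, so UC:CB = t:(1−t) = 1/4:3/4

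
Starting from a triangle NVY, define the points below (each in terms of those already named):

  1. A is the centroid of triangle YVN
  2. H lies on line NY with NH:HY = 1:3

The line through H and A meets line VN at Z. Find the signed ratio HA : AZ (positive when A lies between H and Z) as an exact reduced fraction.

Set N = (0, 0), V = (1, 0), Y = (0, 1); any affine frame gives the same invariant.
1. A is the centroid of triangle YVN ⇒ A = (1/3, 1/3)
2. H lies on line NY with NH:HY = 1:3 ⇒ H = (0, 1/4)
line HA meets VN at Z = (-1, 0)
A = H + t·(Z−H) with t = -1/3, so HA:AZ = -1/3:4/3

HA:AZ = -1/4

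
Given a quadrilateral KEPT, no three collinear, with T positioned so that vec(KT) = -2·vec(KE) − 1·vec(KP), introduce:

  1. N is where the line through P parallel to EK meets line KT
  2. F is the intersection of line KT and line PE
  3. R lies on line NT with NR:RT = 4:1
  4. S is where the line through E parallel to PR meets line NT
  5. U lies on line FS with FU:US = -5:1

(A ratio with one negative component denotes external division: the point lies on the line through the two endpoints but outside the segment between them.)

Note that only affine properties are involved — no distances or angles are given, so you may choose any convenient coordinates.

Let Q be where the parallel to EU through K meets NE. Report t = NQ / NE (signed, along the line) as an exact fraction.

Set K = (0, 0), E = (1, 0), P = (0, 1), T = (-2, -1); any affine frame gives the same invariant.
1. N is where the line through P parallel to EK meets line KT ⇒ N = (2, 1)
2. F is the intersection of line KT and line PE ⇒ F = (2/3, 1/3)
3. R lies on line NT with NR:RT = 4:1 ⇒ R = (-6/5, -3/5)
4. S is where the line through E parallel to PR meets line NT ⇒ S = (8/5, 4/5)
5. U lies on line FS with FU:US = -5:1 ⇒ U = (11/6, 11/12)
through K parallel to EU: direction (5/6, 11/12); meets NE at Q = (-10, -11)
Q = N + t·(E−N) with t = 12

t = 12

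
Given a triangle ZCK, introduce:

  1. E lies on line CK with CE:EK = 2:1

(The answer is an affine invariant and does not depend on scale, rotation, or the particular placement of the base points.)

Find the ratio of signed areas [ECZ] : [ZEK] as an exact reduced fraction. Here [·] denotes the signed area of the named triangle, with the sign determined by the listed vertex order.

Assign Z = (0, 0), C = (1, 0), K = (0, 1) — the answer is frame-independent, so this choice is without loss of generality.
1. E lies on line CK with CE:EK = 2:1 ⇒ E = (1/3, 2/3)
2·[ECZ] = -2/3, 2·[ZEK] = 1/3
[ECZ]:[ZEK] = -2/3:1/3 = -2

[ECZ]:[ZEK] = -2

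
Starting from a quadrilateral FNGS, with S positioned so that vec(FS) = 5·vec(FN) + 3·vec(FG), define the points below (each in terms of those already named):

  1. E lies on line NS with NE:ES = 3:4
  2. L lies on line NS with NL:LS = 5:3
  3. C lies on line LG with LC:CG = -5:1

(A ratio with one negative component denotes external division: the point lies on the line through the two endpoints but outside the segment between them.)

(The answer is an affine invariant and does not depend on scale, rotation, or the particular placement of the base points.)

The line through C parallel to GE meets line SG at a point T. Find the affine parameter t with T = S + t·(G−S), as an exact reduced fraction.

t = 139/128

Set F = (0, 0), N = (1, 0), G = (0, 1), S = (5, 3); any affine frame gives the same invariant.
1. E lies on line NS with NE:ES = 3:4 ⇒ E = (19/7, 9/7)
2. L lies on line NS with NL:LS = 5:3 ⇒ L = (7/2, 15/8)
3. C lies on line LG with LC:CG = -5:1 ⇒ C = (-7/8, 25/32)
through C parallel to GE: direction (19/7, 2/7); meets SG at T = (-55/128, 53/64)
T = S + t·(G−S) with t = 139/128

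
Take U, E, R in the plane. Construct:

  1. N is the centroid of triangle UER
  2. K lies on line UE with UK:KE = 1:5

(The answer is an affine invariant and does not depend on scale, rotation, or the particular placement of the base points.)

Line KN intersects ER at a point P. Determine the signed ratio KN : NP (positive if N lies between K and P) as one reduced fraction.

KN:NP = 3/2

Assign U = (0, 0), E = (1, 0), R = (0, 1) — the answer is frame-independent, so this choice is without loss of generality.
1. N is the centroid of triangle UER ⇒ N = (1/3, 1/3)
2. K lies on line UE with UK:KE = 1:5 ⇒ K = (1/6, 0)
line KN meets ER at P = (4/9, 5/9)
N = K + t·(P−K) with t = 3/5, so KN:NP = 3/5:2/5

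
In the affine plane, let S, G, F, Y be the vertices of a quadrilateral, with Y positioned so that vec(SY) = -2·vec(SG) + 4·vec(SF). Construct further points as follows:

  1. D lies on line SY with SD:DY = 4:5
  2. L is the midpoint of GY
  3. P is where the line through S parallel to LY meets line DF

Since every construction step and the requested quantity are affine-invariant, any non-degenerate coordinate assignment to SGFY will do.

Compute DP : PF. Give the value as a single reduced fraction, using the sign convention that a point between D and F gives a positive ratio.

DP:PF = -16/27

Choose coordinates S = (0, 0), G = (1, 0), F = (0, 1), Y = (-2, 4).
1. D lies on line SY with SD:DY = 4:5 ⇒ D = (-8/9, 16/9)
2. L is the midpoint of GY ⇒ L = (-1/2, 2)
3. P is where the line through S parallel to LY meets line DF ⇒ P = (-24/11, 32/11)
P = D + t·(F−D) with t = -16/11, so DP:PF = t:(1−t) = -16/11:27/11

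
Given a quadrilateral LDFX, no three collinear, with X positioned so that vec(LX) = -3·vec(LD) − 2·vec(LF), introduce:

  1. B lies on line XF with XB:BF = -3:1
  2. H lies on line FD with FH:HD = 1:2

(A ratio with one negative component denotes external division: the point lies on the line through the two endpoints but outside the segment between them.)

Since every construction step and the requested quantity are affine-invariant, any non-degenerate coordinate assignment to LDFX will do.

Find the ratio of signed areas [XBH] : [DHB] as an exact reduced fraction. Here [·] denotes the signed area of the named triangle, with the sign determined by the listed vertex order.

Assign L = (0, 0), D = (1, 0), F = (0, 1), X = (-3, -2) — the answer is frame-independent, so this choice is without loss of generality.
1. B lies on line XF with XB:BF = -3:1 ⇒ B = (3/2, 5/2)
2. H lies on line FD with FH:HD = 1:2 ⇒ H = (1/3, 2/3)
2·[XBH] = -3, 2·[DHB] = -2
[XBH]:[DHB] = -3:-2 = 3/2

[XBH]:[DHB] = 3/2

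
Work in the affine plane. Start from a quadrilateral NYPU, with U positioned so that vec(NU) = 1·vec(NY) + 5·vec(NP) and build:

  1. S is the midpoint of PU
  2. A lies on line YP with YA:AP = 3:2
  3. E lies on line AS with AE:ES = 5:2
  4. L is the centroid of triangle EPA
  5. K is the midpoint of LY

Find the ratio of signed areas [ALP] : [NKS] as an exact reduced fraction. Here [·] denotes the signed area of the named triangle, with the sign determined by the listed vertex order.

[ALP]:[NKS] = 25/169

Assign N = (0, 0), Y = (1, 0), P = (0, 1), U = (1, 5) — the answer is frame-independent, so this choice is without loss of generality.
1. S is the midpoint of PU ⇒ S = (1/2, 3)
2. A lies on line YP with YA:AP = 3:2 ⇒ A = (2/5, 3/5)
3. E lies on line AS with AE:ES = 5:2 ⇒ E = (33/70, 81/35)
4. L is the centroid of triangle EPA ⇒ L = (61/210, 137/105)
5. K is the midpoint of LY ⇒ K = (271/420, 137/210)
2·[ALP] = 5/21, 2·[NKS] = 169/105
[ALP]:[NKS] = 5/21:169/105 = 25/169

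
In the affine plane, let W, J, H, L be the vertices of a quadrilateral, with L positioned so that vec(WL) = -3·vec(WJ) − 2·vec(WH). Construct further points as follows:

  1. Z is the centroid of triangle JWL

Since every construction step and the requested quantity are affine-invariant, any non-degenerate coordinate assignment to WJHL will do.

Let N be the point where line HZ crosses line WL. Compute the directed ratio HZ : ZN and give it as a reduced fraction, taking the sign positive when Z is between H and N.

HZ:ZN = -11/2

Assign W = (0, 0), J = (1, 0), H = (0, 1), L = (-3, -2) — the answer is frame-independent, so this choice is without loss of generality.
1. Z is the centroid of triangle JWL ⇒ Z = (-2/3, -2/3)
line HZ meets WL at N = (-6/11, -4/11)
Z = H + t·(N−H) with t = 11/9, so HZ:ZN = 11/9:-2/9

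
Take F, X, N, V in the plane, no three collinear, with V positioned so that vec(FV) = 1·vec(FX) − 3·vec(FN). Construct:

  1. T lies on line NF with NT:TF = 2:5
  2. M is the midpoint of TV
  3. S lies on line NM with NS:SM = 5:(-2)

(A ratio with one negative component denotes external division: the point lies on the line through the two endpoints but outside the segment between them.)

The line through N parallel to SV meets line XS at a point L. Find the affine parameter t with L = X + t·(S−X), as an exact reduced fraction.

Choose coordinates F = (0, 0), X = (1, 0), N = (0, 1), V = (1, -3).
1. T lies on line NF with NT:TF = 2:5 ⇒ T = (0, 5/7)
2. M is the midpoint of TV ⇒ M = (1/2, -8/7)
3. S lies on line NM with NS:SM = 5:(-2) ⇒ S = (5/6, -18/7)
through N parallel to SV: direction (1/6, -3/7); meets XS at L = (115/126, -66/49)
L = X + t·(S−X) with t = 11/21

t = 11/21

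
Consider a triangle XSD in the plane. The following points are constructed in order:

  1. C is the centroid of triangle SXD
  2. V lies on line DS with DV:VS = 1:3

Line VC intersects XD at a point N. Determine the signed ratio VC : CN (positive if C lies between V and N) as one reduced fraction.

VC:CN = -1/4

Work in coordinates with X = (0, 0), S = (1, 0), D = (0, 1).
1. C is the centroid of triangle SXD ⇒ C = (1/3, 1/3)
2. V lies on line DS with DV:VS = 1:3 ⇒ V = (1/4, 3/4)
line VC meets XD at N = (0, 2)
C = V + t·(N−V) with t = -1/3, so VC:CN = -1/3:4/3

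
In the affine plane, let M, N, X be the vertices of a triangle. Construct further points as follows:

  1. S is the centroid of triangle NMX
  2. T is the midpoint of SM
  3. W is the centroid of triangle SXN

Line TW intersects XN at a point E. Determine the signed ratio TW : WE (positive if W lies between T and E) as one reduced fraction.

Set M = (0, 0), N = (1, 0), X = (0, 1); any affine frame gives the same invariant.
1. S is the centroid of triangle NMX ⇒ S = (1/3, 1/3)
2. T is the midpoint of SM ⇒ T = (1/6, 1/6)
3. W is the centroid of triangle SXN ⇒ W = (4/9, 4/9)
line TW meets XN at E = (1/2, 1/2)
W = T + t·(E−T) with t = 5/6, so TW:WE = 5/6:1/6

TW:WE = 5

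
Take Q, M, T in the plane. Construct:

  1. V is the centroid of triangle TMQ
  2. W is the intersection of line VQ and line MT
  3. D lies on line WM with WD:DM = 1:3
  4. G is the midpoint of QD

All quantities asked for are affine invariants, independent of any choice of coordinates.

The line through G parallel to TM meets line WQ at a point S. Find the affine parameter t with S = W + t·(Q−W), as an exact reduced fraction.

t = 1/2

Work in coordinates with Q = (0, 0), M = (1, 0), T = (0, 1).
1. V is the centroid of triangle TMQ ⇒ V = (1/3, 1/3)
2. W is the intersection of line VQ and line MT ⇒ W = (1/2, 1/2)
3. D lies on line WM with WD:DM = 1:3 ⇒ D = (5/8, 3/8)
4. G is the midpoint of QD ⇒ G = (5/16, 3/16)
through G parallel to TM: direction (1, -1); meets WQ at S = (1/4, 1/4)
S = W + t·(Q−W) with t = 1/2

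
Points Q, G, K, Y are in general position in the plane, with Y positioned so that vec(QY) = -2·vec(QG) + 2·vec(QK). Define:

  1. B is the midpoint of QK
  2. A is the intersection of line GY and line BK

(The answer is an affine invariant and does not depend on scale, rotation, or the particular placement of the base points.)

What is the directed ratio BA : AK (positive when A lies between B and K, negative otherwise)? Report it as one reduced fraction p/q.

BA:AK = 1/2

Work in coordinates with Q = (0, 0), G = (1, 0), K = (0, 1), Y = (-2, 2).
1. B is the midpoint of QK ⇒ B = (0, 1/2)
2. A is the intersection of line GY and line BK ⇒ A = (0, 2/3)
A = B + t·(K−B) with t = 1/3, so BA:AK = t:(1−t) = 1/3:2/3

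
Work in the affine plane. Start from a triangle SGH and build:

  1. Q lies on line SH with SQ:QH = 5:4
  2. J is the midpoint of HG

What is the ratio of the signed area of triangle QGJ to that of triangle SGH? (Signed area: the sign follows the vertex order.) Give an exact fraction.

Set S = (0, 0), G = (1, 0), H = (0, 1); any affine frame gives the same invariant.
1. Q lies on line SH with SQ:QH = 5:4 ⇒ Q = (0, 5/9)
2. J is the midpoint of HG ⇒ J = (1/2, 1/2)
2·[QGJ] = 2/9, 2·[SGH] = 1
[QGJ]:[SGH] = 2/9:1 = 2/9

[QGJ]:[SGH] = 2/9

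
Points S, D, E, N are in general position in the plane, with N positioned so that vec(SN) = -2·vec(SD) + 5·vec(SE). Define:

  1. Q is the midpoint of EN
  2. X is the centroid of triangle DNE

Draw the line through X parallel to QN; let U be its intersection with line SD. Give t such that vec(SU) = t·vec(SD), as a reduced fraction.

Assign S = (0, 0), D = (1, 0), E = (0, 1), N = (-2, 5) — the answer is frame-independent, so this choice is without loss of generality.
1. Q is the midpoint of EN ⇒ Q = (-1, 3)
2. X is the centroid of triangle DNE ⇒ X = (-1/3, 2)
through X parallel to QN: direction (-1, 2); meets SD at U = (2/3, 0)
U = S + t·(D−S) with t = 2/3

t = 2/3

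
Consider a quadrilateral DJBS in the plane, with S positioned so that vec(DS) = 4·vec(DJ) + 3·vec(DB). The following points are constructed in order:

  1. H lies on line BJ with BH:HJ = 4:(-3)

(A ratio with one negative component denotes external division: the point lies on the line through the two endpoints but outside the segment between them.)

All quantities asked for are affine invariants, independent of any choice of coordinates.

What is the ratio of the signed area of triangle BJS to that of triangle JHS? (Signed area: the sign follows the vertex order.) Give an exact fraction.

Choose coordinates D = (0, 0), J = (1, 0), B = (0, 1), S = (4, 3).
1. H lies on line BJ with BH:HJ = 4:(-3) ⇒ H = (4, -3)
2·[BJS] = 6, 2·[JHS] = 18
[BJS]:[JHS] = 6:18 = 1/3

[BJS]:[JHS] = 1/3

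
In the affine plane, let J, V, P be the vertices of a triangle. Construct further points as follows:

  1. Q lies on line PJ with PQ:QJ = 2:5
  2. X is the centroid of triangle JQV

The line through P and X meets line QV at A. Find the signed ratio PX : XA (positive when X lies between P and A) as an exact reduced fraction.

Work in coordinates with J = (0, 0), V = (1, 0), P = (0, 1).
1. Q lies on line PJ with PQ:QJ = 2:5 ⇒ Q = (0, 5/7)
2. X is the centroid of triangle JQV ⇒ X = (1/3, 5/21)
line PX meets QV at A = (2/11, 45/77)
X = P + t·(A−P) with t = 11/6, so PX:XA = 11/6:-5/6

PX:XA = -11/5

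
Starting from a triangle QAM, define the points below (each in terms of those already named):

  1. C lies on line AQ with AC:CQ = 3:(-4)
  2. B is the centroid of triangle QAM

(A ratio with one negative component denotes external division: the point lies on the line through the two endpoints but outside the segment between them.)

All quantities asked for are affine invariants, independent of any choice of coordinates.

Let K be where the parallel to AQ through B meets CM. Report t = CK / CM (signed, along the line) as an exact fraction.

t = 1/3

Assign Q = (0, 0), A = (1, 0), M = (0, 1) — the answer is frame-independent, so this choice is without loss of generality.
1. C lies on line AQ with AC:CQ = 3:(-4) ⇒ C = (4, 0)
2. B is the centroid of triangle QAM ⇒ B = (1/3, 1/3)
through B parallel to AQ: direction (-1, 0); meets CM at K = (8/3, 1/3)
K = C + t·(M−C) with t = 1/3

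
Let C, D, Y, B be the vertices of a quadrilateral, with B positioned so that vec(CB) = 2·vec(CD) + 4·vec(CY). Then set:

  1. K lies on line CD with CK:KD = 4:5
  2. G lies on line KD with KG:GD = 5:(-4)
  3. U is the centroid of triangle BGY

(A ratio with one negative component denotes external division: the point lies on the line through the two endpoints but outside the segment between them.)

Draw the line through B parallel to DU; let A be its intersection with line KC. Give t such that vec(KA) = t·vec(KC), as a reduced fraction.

t = 1/2

Work in coordinates with C = (0, 0), D = (1, 0), Y = (0, 1), B = (2, 4).
1. K lies on line CD with CK:KD = 4:5 ⇒ K = (4/9, 0)
2. G lies on line KD with KG:GD = 5:(-4) ⇒ G = (29/9, 0)
3. U is the centroid of triangle BGY ⇒ U = (47/27, 5/3)
through B parallel to DU: direction (20/27, 5/3); meets KC at A = (2/9, 0)
A = K + t·(C−K) with t = 1/2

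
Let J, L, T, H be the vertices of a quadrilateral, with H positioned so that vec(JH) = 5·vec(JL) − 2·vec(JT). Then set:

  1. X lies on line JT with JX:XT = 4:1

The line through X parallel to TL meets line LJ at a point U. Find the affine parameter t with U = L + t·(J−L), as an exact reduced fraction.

Set J = (0, 0), L = (1, 0), T = (0, 1), H = (5, -2); any affine frame gives the same invariant.
1. X lies on line JT with JX:XT = 4:1 ⇒ X = (0, 4/5)
through X parallel to TL: direction (1, -1); meets LJ at U = (4/5, 0)
U = L + t·(J−L) with t = 1/5

t = 1/5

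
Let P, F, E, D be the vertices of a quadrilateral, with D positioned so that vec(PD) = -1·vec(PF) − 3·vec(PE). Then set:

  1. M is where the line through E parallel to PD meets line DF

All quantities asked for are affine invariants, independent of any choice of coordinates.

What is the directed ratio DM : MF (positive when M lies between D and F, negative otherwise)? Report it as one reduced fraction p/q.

DM:MF = -1/4

Work in coordinates with P = (0, 0), F = (1, 0), E = (0, 1), D = (-1, -3).
1. M is where the line through E parallel to PD meets line DF ⇒ M = (-5/3, -4)
M = D + t·(F−D) with t = -1/3, so DM:MF = t:(1−t) = -1/3:4/3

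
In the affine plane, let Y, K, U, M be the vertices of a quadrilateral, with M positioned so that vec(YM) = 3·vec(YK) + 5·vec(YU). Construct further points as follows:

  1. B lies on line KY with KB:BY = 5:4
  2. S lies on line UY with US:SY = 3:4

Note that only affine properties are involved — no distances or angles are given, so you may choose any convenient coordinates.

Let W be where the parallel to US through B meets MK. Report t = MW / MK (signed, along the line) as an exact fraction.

t = 23/18

Set Y = (0, 0), K = (1, 0), U = (0, 1), M = (3, 5); any affine frame gives the same invariant.
1. B lies on line KY with KB:BY = 5:4 ⇒ B = (4/9, 0)
2. S lies on line UY with US:SY = 3:4 ⇒ S = (0, 4/7)
through B parallel to US: direction (0, -3/7); meets MK at W = (4/9, -25/18)
W = M + t·(K−M) with t = 23/18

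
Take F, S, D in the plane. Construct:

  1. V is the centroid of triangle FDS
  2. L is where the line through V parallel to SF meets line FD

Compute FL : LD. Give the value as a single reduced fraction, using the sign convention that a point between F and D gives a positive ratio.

Choose coordinates F = (0, 0), S = (1, 0), D = (0, 1).
1. V is the centroid of triangle FDS ⇒ V = (1/3, 1/3)
2. L is where the line through V parallel to SF meets line FD ⇒ L = (0, 1/3)
L = F + t·(D−F) with t = 1/3, so FL:LD = t:(1−t) = 1/3:2/3

FL:LD = 1/2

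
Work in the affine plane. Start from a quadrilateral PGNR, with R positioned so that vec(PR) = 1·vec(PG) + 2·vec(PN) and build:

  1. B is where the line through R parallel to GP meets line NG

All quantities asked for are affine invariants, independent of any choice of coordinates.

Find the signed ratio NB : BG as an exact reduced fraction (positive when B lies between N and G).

Work in coordinates with P = (0, 0), G = (1, 0), N = (0, 1), R = (1, 2).
1. B is where the line through R parallel to GP meets line NG ⇒ B = (-1, 2)
B = N + t·(G−N) with t = -1, so NB:BG = t:(1−t) = -1:2

NB:BG = -1/2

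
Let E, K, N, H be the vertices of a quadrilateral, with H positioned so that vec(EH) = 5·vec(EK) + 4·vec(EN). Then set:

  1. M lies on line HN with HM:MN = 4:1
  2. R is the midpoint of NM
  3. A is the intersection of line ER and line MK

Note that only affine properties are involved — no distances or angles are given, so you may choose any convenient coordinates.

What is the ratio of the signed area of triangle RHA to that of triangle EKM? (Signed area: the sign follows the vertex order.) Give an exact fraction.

[RHA]:[EKM] = 45/16

Assign E = (0, 0), K = (1, 0), N = (0, 1), H = (5, 4) — the answer is frame-independent, so this choice is without loss of generality.
1. M lies on line HN with HM:MN = 4:1 ⇒ M = (1, 8/5)
2. R is the midpoint of NM ⇒ R = (1/2, 13/10)
3. A is the intersection of line ER and line MK ⇒ A = (1, 13/5)
2·[RHA] = 9/2, 2·[EKM] = 8/5
[RHA]:[EKM] = 9/2:8/5 = 45/16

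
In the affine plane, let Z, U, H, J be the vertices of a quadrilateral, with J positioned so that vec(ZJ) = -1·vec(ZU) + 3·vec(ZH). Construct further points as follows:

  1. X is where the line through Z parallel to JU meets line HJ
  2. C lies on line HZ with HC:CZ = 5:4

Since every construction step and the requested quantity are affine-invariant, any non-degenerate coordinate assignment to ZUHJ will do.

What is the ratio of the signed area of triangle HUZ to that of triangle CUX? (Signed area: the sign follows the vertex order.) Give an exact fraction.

Work in coordinates with Z = (0, 0), U = (1, 0), H = (0, 1), J = (-1, 3).
1. X is where the line through Z parallel to JU meets line HJ ⇒ X = (2, -3)
2. C lies on line HZ with HC:CZ = 5:4 ⇒ C = (0, 4/9)
2·[HUZ] = -1, 2·[CUX] = -23/9
[HUZ]:[CUX] = -1:-23/9 = 9/23

[HUZ]:[CUX] = 9/23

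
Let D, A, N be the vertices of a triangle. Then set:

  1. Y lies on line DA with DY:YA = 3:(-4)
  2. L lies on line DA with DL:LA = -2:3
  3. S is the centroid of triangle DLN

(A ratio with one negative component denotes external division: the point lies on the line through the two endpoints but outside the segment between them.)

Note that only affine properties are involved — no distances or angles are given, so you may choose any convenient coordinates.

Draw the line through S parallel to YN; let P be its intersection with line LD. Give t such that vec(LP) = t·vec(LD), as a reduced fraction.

Choose coordinates D = (0, 0), A = (1, 0), N = (0, 1).
1. Y lies on line DA with DY:YA = 3:(-4) ⇒ Y = (-3, 0)
2. L lies on line DA with DL:LA = -2:3 ⇒ L = (-2, 0)
3. S is the centroid of triangle DLN ⇒ S = (-2/3, 1/3)
through S parallel to YN: direction (3, 1); meets LD at P = (-5/3, 0)
P = L + t·(D−L) with t = 1/6

t = 1/6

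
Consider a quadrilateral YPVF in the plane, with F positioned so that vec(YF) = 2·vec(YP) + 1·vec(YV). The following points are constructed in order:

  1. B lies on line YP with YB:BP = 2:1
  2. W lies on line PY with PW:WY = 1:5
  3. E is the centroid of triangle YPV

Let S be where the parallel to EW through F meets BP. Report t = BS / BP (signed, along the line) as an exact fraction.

Assign Y = (0, 0), P = (1, 0), V = (0, 1), F = (2, 1) — the answer is frame-independent, so this choice is without loss of generality.
1. B lies on line YP with YB:BP = 2:1 ⇒ B = (2/3, 0)
2. W lies on line PY with PW:WY = 1:5 ⇒ W = (5/6, 0)
3. E is the centroid of triangle YPV ⇒ E = (1/3, 1/3)
through F parallel to EW: direction (1/2, -1/3); meets BP at S = (7/2, 0)
S = B + t·(P−B) with t = 17/2

t = 17/2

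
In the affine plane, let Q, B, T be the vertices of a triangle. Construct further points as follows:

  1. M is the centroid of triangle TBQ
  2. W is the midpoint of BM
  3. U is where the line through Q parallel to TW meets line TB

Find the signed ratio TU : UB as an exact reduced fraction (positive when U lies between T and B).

Set Q = (0, 0), B = (1, 0), T = (0, 1); any affine frame gives the same invariant.
1. M is the centroid of triangle TBQ ⇒ M = (1/3, 1/3)
2. W is the midpoint of BM ⇒ W = (2/3, 1/6)
3. U is where the line through Q parallel to TW meets line TB ⇒ U = (-4, 5)
U = T + t·(B−T) with t = -4, so TU:UB = t:(1−t) = -4:5

TU:UB = -4/5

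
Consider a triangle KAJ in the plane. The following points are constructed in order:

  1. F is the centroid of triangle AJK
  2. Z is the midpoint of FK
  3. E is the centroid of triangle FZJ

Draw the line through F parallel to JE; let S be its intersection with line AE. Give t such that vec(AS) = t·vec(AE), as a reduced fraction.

Set K = (0, 0), A = (1, 0), J = (0, 1); any affine frame gives the same invariant.
1. F is the centroid of triangle AJK ⇒ F = (1/3, 1/3)
2. Z is the midpoint of FK ⇒ Z = (1/6, 1/6)
3. E is the centroid of triangle FZJ ⇒ E = (1/6, 1/2)
through F parallel to JE: direction (1/6, -1/2); meets AE at S = (11/36, 5/12)
S = A + t·(E−A) with t = 5/6

t = 5/6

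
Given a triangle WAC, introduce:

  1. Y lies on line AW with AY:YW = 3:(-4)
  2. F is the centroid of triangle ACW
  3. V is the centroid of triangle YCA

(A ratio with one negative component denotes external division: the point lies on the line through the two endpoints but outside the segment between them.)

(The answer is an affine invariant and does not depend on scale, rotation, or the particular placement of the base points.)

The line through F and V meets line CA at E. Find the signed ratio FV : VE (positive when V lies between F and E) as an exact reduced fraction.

Choose coordinates W = (0, 0), A = (1, 0), C = (0, 1).
1. Y lies on line AW with AY:YW = 3:(-4) ⇒ Y = (4, 0)
2. F is the centroid of triangle ACW ⇒ F = (1/3, 1/3)
3. V is the centroid of triangle YCA ⇒ V = (5/3, 1/3)
line FV meets CA at E = (2/3, 1/3)
V = F + t·(E−F) with t = 4, so FV:VE = 4:-3

FV:VE = -4/3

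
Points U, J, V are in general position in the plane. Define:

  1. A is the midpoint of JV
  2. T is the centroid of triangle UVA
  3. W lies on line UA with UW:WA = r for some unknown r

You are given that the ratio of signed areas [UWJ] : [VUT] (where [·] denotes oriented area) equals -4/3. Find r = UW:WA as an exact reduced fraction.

Assign U = (0, 0), J = (1, 0), V = (0, 1) — the answer is frame-independent, so this choice is without loss of generality.
1. A is the midpoint of JV ⇒ A = (1/2, 1/2)
2. T is the centroid of triangle UVA ⇒ T = (1/6, 1/2)
3. With UW:WA = r, write λ = r/(r+1) so W = U + λ·(A−U); W is affine-linear in λ
Every point depending on W is an affine combination of W and λ-independent points, so each such coordinate is linear in λ; the λ² term in each signed area is a multiple of (A−U)×(A−U) = 0, so 2·[UWJ] and 2·[VUT] are each linear in λ. Evaluating at λ=0 and λ=1:
  2·[UWJ] = -1/2·λ,   2·[VUT] = 1/6
So [UWJ]:[VUT] = (-1/2·λ) / (1/6). Setting this equal to -4/3:
  -1/2·λ = -4/3·(1/6)  ⇒  λ = 4/9
Then r = λ/(1−λ) = (4/9)/(5/9) = 4/5. Check: with r = 4/5, W = (2/9, 2/9) and [UWJ]:[VUT] = -4/3 as required.

r = 4/5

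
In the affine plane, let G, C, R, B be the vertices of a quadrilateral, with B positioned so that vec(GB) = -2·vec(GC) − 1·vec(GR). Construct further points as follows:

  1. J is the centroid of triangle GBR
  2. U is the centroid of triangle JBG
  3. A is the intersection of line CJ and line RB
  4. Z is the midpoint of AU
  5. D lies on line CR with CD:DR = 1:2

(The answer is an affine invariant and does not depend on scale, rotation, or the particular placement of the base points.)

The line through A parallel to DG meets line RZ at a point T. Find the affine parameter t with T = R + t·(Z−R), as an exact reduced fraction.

Work in coordinates with G = (0, 0), C = (1, 0), R = (0, 1), B = (-2, -1).
1. J is the centroid of triangle GBR ⇒ J = (-2/3, 0)
2. U is the centroid of triangle JBG ⇒ U = (-8/9, -1/3)
3. A is the intersection of line CJ and line RB ⇒ A = (-1, 0)
4. Z is the midpoint of AU ⇒ Z = (-17/18, -1/6)
5. D lies on line CR with CD:DR = 1:2 ⇒ D = (2/3, 1/3)
through A parallel to DG: direction (-2/3, -1/3); meets RZ at T = (-17/25, 4/25)
T = R + t·(Z−R) with t = 18/25

t = 18/25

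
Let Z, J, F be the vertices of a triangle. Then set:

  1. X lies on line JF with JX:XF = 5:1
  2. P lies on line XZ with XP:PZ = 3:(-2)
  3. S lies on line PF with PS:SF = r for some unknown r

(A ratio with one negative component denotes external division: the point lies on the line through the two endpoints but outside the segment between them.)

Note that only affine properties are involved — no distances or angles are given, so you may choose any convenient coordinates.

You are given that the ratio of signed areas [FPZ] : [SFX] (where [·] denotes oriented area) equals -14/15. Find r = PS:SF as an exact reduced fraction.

r = 2/5

Choose coordinates Z = (0, 0), J = (1, 0), F = (0, 1).
1. X lies on line JF with JX:XF = 5:1 ⇒ X = (1/6, 5/6)
2. P lies on line XZ with XP:PZ = 3:(-2) ⇒ P = (-1/3, -5/3)
3. With PS:SF = r, write λ = r/(r+1) so S = P + λ·(F−P); S is affine-linear in λ
Every point depending on S is an affine combination of S and λ-independent points, so each such coordinate is linear in λ; the λ² term in each signed area is a multiple of (F−P)×(F−P) = 0, so 2·[FPZ] and 2·[SFX] are each linear in λ. Evaluating at λ=0 and λ=1:
  2·[FPZ] = 1/3,   2·[SFX] = 1/2·λ − 1/2
So [FPZ]:[SFX] = (1/3) / (1/2·λ − 1/2). Setting this equal to -14/15:
  1/3 = -14/15·(1/2·λ − 1/2)  ⇒  λ = 2/7
Then r = λ/(1−λ) = (2/7)/(5/7) = 2/5. Check: with r = 2/5, S = (-5/21, -19/21) and [FPZ]:[SFX] = -14/15 as required.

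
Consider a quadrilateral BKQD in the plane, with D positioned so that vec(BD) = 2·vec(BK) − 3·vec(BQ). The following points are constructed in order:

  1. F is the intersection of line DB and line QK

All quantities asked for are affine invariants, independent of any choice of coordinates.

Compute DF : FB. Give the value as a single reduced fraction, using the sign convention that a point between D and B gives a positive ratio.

Work in coordinates with B = (0, 0), K = (1, 0), Q = (0, 1), D = (2, -3).
1. F is the intersection of line DB and line QK ⇒ F = (-2, 3)
F = D + t·(B−D) with t = 2, so DF:FB = t:(1−t) = 2:-1

DF:FB = -2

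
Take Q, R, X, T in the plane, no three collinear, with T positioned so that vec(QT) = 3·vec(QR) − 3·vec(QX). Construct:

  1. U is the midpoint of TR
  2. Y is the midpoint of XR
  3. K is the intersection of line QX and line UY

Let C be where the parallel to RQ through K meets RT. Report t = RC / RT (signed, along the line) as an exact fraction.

t = -7/18

Work in coordinates with Q = (0, 0), R = (1, 0), X = (0, 1), T = (3, -3).
1. U is the midpoint of TR ⇒ U = (2, -3/2)
2. Y is the midpoint of XR ⇒ Y = (1/2, 1/2)
3. K is the intersection of line QX and line UY ⇒ K = (0, 7/6)
through K parallel to RQ: direction (-1, 0); meets RT at C = (2/9, 7/6)
C = R + t·(T−R) with t = -7/18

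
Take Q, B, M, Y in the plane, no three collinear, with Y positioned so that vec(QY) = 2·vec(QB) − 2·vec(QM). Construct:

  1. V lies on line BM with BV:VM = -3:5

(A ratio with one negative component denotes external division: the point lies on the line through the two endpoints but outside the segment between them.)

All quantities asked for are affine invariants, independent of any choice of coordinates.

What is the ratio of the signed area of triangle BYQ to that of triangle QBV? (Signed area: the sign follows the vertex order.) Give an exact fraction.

Set Q = (0, 0), B = (1, 0), M = (0, 1), Y = (2, -2); any affine frame gives the same invariant.
1. V lies on line BM with BV:VM = -3:5 ⇒ V = (5/2, -3/2)
2·[BYQ] = -2, 2·[QBV] = -3/2
[BYQ]:[QBV] = -2:-3/2 = 4/3

[BYQ]:[QBV] = 4/3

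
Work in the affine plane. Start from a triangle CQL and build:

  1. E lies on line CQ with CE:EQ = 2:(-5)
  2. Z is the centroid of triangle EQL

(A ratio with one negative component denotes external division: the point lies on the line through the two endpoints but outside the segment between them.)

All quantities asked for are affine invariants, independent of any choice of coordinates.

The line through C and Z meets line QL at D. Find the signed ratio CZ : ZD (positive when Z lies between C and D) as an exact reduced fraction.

CZ:ZD = 4/5

Work in coordinates with C = (0, 0), Q = (1, 0), L = (0, 1).
1. E lies on line CQ with CE:EQ = 2:(-5) ⇒ E = (-2/3, 0)
2. Z is the centroid of triangle EQL ⇒ Z = (1/9, 1/3)
line CZ meets QL at D = (1/4, 3/4)
Z = C + t·(D−C) with t = 4/9, so CZ:ZD = 4/9:5/9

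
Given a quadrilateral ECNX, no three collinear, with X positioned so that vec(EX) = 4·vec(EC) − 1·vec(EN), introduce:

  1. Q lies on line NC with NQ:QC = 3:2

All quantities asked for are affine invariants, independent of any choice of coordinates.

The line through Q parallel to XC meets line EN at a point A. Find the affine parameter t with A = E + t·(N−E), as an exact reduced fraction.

Choose coordinates E = (0, 0), C = (1, 0), N = (0, 1), X = (4, -1).
1. Q lies on line NC with NQ:QC = 3:2 ⇒ Q = (3/5, 2/5)
through Q parallel to XC: direction (-3, 1); meets EN at A = (0, 3/5)
A = E + t·(N−E) with t = 3/5

t = 3/5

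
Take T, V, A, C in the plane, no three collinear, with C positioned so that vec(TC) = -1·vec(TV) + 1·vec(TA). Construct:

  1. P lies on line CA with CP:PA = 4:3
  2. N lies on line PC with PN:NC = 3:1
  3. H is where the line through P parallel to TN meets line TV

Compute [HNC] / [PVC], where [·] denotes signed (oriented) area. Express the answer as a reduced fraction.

[HNC]:[PVC] = -1/4

Choose coordinates T = (0, 0), V = (1, 0), A = (0, 1), C = (-1, 1).
1. P lies on line CA with CP:PA = 4:3 ⇒ P = (-3/7, 1)
2. N lies on line PC with PN:NC = 3:1 ⇒ N = (-6/7, 1)
3. H is where the line through P parallel to TN meets line TV ⇒ H = (3/7, 0)
2·[HNC] = 1/7, 2·[PVC] = -4/7
[HNC]:[PVC] = 1/7:-4/7 = -1/4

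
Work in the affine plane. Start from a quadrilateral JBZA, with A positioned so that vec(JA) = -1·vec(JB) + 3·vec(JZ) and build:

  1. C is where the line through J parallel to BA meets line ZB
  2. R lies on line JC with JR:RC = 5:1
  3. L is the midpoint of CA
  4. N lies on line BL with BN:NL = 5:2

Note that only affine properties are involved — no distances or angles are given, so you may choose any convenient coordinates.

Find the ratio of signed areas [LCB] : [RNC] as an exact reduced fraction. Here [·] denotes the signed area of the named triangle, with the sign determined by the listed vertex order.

[LCB]:[RNC] = 14/3

Assign J = (0, 0), B = (1, 0), Z = (0, 1), A = (-1, 3) — the answer is frame-independent, so this choice is without loss of generality.
1. C is where the line through J parallel to BA meets line ZB ⇒ C = (-2, 3)
2. R lies on line JC with JR:RC = 5:1 ⇒ R = (-5/3, 5/2)
3. L is the midpoint of CA ⇒ L = (-3/2, 3)
4. N lies on line BL with BN:NL = 5:2 ⇒ N = (-11/14, 15/7)
2·[LCB] = 3/2, 2·[RNC] = 9/28
[LCB]:[RNC] = 3/2:9/28 = 14/3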